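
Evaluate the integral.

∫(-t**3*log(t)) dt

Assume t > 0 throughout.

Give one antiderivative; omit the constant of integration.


Answer: -t**4*log(t)/4 + t**4/16.


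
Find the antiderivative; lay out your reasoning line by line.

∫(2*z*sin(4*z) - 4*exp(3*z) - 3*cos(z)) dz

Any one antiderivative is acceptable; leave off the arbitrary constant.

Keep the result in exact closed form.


Step 1. Rewrite: now ∫(2*z*sin(4*z)) dz + ∫(-4*exp(3*z)) dz + ∫(-3*cos(z)) dz.
Step 2. Integrate ∫(2*z*sin(4*z)) dz by parts with u = z, dv = (2*sin(4*z)) dz, so v = -cos(4*z)/2: now -z*cos(4*z)/2 + ∫(-4*exp(3*z)) dz + ∫(-3*cos(z)) dz + ∫(cos(4*z)/2) dz.
Step 3. Evaluate the standard form: now -z*cos(4*z)/2 + sin(4*z)/8 + ∫(-4*exp(3*z)) dz + ∫(-3*cos(z)) dz.
Step 4. Evaluate the standard form: now -z*cos(4*z)/2 - 3*sin(z) + sin(4*z)/8 + ∫(-4*exp(3*z)) dz.
Step 5. Evaluate the standard form: now -z*cos(4*z)/2 - 4*exp(3*z)/3 - 3*sin(z) + sin(4*z)/8.
Answer: -z*cos(4*z)/2 - 4*exp(3*z)/3 - 3*sin(z) + sin(4*z)/8.


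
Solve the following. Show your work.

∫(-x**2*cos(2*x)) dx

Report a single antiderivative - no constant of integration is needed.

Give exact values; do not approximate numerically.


Step 1. Integrate ∫(-x**2*cos(2*x)) dx by parts with u = x**2, dv = (-cos(2*x)) dx, so v = -sin(2*x)/2: now -x**2*sin(2*x)/2 + ∫(x*sin(2*x)) dx.
Step 2. Integrate ∫(x*sin(2*x)) dx by parts with u = x, dv = (sin(2*x)) dx, so v = -cos(2*x)/2: now -x**2*sin(2*x)/2 - x*cos(2*x)/2 + ∫(cos(2*x)/2) dx.
Step 3. Evaluate the standard form: now -x**2*sin(2*x)/2 - x*cos(2*x)/2 + sin(2*x)/4.
Answer: -x**2*sin(2*x)/2 - x*cos(2*x)/2 + sin(2*x)/4.


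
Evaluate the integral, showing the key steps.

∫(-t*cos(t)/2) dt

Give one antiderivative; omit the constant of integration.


Step 1. Integrate ∫(-t*cos(t)/2) dt by parts with u = t, dv = (-cos(t)/2) dt, so v = -sin(t)/2: now -t*sin(t)/2 + ∫(sin(t)/2) dt.
Step 2. Evaluate the standard form: now -t*sin(t)/2 - cos(t)/2.
Answer: -t*sin(t)/2 - cos(t)/2.


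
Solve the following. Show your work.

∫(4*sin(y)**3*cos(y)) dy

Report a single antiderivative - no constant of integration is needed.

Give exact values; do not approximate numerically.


Step 1. Substitute u = sin(y), turning ∫(4*sin(y)**3*cos(y)) dy into ∫(4*u**3) du: now ∫(4*u**3) du.
Step 2. Evaluate the standard form: now u**4.
Step 3. Substitute back u = sin(y): now sin(y)**4.
Answer: sin(y)**4.


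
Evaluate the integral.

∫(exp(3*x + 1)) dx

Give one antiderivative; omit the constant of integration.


Answer: exp(3*x + 1)/3.


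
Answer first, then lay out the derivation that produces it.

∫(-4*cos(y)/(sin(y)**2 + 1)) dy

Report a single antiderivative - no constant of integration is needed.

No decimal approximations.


The answer is -4*atan(sin(y)).
Step 1. Substitute u = sin(y), turning ∫(-4*cos(y)/(sin(y)**2 + 1)) dy into ∫(-4/(u**2 + 1)) du: now ∫(-4/(u**2 + 1)) du.
Step 2. Evaluate the standard form: now -4*atan(u).
Step 3. Substitute back u = sin(y): now -4*atan(sin(y)).
Answer: -4*atan(sin(y)).


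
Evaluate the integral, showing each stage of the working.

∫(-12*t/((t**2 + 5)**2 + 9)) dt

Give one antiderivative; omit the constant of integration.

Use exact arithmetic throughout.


Step 1. Substitute u = t**2 + 5, turning ∫(-12*t/((t**2 + 5)**2 + 9)) dt into ∫(-6/(u**2 + 9)) du: now ∫(-6/(u**2 + 9)) du.
Step 2. Evaluate the standard form: now -2*atan(u/3).
Step 3. Substitute back u = t**2 + 5: now -2*atan(t**2/3 + 5/3).
Answer: -2*atan(t**2/3 + 5/3).


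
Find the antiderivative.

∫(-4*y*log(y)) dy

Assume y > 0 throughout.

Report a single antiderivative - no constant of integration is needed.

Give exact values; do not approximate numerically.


Answer: -2*y**2*log(y) + y**2.


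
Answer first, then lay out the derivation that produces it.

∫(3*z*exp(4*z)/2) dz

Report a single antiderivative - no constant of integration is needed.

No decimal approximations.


The answer is 3*z*exp(4*z)/8 - 3*exp(4*z)/32.
Step 1. Integrate ∫(3*z*exp(4*z)/2) dz by parts with u = z, dv = (3*exp(4*z)/2) dz, so v = 3*exp(4*z)/8: now 3*z*exp(4*z)/8 + ∫(-3*exp(4*z)/8) dz.
Step 2. Evaluate the standard form: now 3*z*exp(4*z)/8 - 3*exp(4*z)/32.
Answer: 3*z*exp(4*z)/8 - 3*exp(4*z)/32.


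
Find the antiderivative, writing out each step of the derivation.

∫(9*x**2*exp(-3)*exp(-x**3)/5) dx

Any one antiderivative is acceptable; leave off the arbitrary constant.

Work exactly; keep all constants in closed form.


Step 1. Substitute u = x**3 + 3, turning ∫(9*x**2*exp(-3)*exp(-x**3)/5) dx into ∫(3*exp(-u)/5) du: now ∫(3*exp(-u)/5) du.
Step 2. Evaluate the standard form: now -3*exp(-u)/5.
Step 3. Substitute back u = x**3 + 3: now -3*exp(-x**3 - 3)/5.
Answer: -3*exp(-x**3 - 3)/5.


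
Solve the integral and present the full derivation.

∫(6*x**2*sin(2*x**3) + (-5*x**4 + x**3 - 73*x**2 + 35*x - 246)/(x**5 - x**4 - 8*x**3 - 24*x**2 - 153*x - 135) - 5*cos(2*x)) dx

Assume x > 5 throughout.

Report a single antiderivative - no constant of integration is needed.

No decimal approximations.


Step 1. Rewrite: now ∫(6*x**2*sin(2*x**3)) dx + ∫((-5*x**4 + x**3 - 73*x**2 + 35*x - 246)/(x**5 - x**4 - 8*x**3 - 24*x**2 - 153*x - 135)) dx + ∫(-5*cos(2*x)) dx.
Step 2. Decompose ∫((-5*x**4 + x**3 - 73*x**2 + 35*x - 246)/(x**5 - x**4 - 8*x**3 - 24*x**2 - 153*x - 135)) dx by partial fractions, (-5*x**4 + x**3 - 73*x**2 + 35*x - 246)/(x**5 - x**4 - 8*x**3 - 24*x**2 - 153*x - 135) = -1/(x**2 + 9) - 5/(x + 3) + 3/(x + 1) - 3/(x - 5): now ∫(6*x**2*sin(2*x**3)) dx + ∫(-3/(x - 5)) dx + ∫(3/(x + 1)) dx + ∫(-5/(x + 3)) dx + ∫(-1/(x**2 + 9)) dx + ∫(-5*cos(2*x)) dx.
Step 3. Evaluate the standard form [assuming x > 5]: now -3*log(x - 5) + ∫(6*x**2*sin(2*x**3)) dx + ∫(3/(x + 1)) dx + ∫(-5/(x + 3)) dx + ∫(-1/(x**2 + 9)) dx + ∫(-5*cos(2*x)) dx.
Step 4. Evaluate the standard form [assuming x > -3]: now -3*log(x - 5) - 5*log(x + 3) + ∫(6*x**2*sin(2*x**3)) dx + ∫(3/(x + 1)) dx + ∫(-1/(x**2 + 9)) dx + ∫(-5*cos(2*x)) dx.
Step 5. Evaluate the standard form [assuming x > -1]: now -3*log(x - 5) + 3*log(x + 1) - 5*log(x + 3) + ∫(6*x**2*sin(2*x**3)) dx + ∫(-1/(x**2 + 9)) dx + ∫(-5*cos(2*x)) dx.
Step 6. Evaluate the standard form: now -3*log(x - 5) + 3*log(x + 1) - 5*log(x + 3) - atan(x/3)/3 + ∫(6*x**2*sin(2*x**3)) dx + ∫(-5*cos(2*x)) dx.
Step 7. Substitute u = x**3, turning ∫(6*x**2*sin(2*x**3)) dx into ∫(2*sin(2*u)) du: now -3*log(x - 5) + 3*log(x + 1) - 5*log(x + 3) - atan(x/3)/3 + ∫(2*sin(2*u)) du + ∫(-5*cos(2*x)) dx.
Step 8. Evaluate the standard form: now -3*log(x - 5) + 3*log(x + 1) - 5*log(x + 3) - cos(2*u) - atan(x/3)/3 + ∫(-5*cos(2*x)) dx.
Step 9. Substitute back u = x**3: now -3*log(x - 5) + 3*log(x + 1) - 5*log(x + 3) - cos(2*x**3) - atan(x/3)/3 + ∫(-5*cos(2*x)) dx.
Step 10. Evaluate the standard form: now -3*log(x - 5) + 3*log(x + 1) - 5*log(x + 3) - 5*sin(2*x)/2 - cos(2*x**3) - atan(x/3)/3.
Answer: -3*log(x - 5) + 3*log(x + 1) - 5*log(x + 3) - 5*sin(2*x)/2 - cos(2*x**3) - atan(x/3)/3.


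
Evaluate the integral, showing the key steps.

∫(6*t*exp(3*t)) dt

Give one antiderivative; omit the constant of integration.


Step 1. Integrate ∫(6*t*exp(3*t)) dt by parts with u = t, dv = (6*exp(3*t)) dt, so v = 2*exp(3*t): now 2*t*exp(3*t) + ∫(-2*exp(3*t)) dt.
Step 2. Evaluate the standard form: now 2*t*exp(3*t) - 2*exp(3*t)/3.
Answer: 2*t*exp(3*t) - 2*exp(3*t)/3.


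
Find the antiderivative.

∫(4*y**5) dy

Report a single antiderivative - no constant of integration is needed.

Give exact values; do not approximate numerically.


Answer: 2*y**6/3.


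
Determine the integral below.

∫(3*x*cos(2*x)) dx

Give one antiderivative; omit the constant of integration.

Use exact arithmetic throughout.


Answer: 3*x*sin(2*x)/2 + 3*cos(2*x)/4.


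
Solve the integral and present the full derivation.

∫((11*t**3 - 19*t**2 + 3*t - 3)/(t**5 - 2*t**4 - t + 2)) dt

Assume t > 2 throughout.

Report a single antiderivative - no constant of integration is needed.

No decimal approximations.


Step 1. Decompose ∫((11*t**3 - 19*t**2 + 3*t - 3)/(t**5 - 2*t**4 - t + 2)) dt by partial fractions, (11*t**3 - 19*t**2 + 3*t - 3)/(t**5 - 2*t**4 - t + 2) = 4/(t**2 + 1) - 3/(t + 1) + 2/(t - 1) + 1/(t - 2): now ∫(1/(t - 2)) dt + ∫(2/(t - 1)) dt + ∫(-3/(t + 1)) dt + ∫(4/(t**2 + 1)) dt.
Step 2. Evaluate the standard form [assuming t > -1]: now -3*log(t + 1) + ∫(1/(t - 2)) dt + ∫(2/(t - 1)) dt + ∫(4/(t**2 + 1)) dt.
Step 3. Evaluate the standard form [assuming t > 2]: now log(t - 2) - 3*log(t + 1) + ∫(2/(t - 1)) dt + ∫(4/(t**2 + 1)) dt.
Step 4. Evaluate the standard form [assuming t > 1]: now log(t - 2) + 2*log(t - 1) - 3*log(t + 1) + ∫(4/(t**2 + 1)) dt.
Step 5. Evaluate the standard form: now log(t - 2) + 2*log(t - 1) - 3*log(t + 1) + 4*atan(t).
Answer: log(t - 2) + 2*log(t - 1) - 3*log(t + 1) + 4*atan(t).


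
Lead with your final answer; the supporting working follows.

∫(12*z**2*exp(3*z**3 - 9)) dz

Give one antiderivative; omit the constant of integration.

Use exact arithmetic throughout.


The answer is 4*exp(3*z**3 - 9)/3.
Step 1. Substitute u = z**3 - 3, turning ∫(12*z**2*exp(3*z**3 - 9)) dz into ∫(4*exp(3*u)) du: now ∫(4*exp(3*u)) du.
Step 2. Evaluate the standard form: now 4*exp(3*u)/3.
Step 3. Substitute back u = z**3 - 3: now 4*exp(3*z**3 - 9)/3.
Answer: 4*exp(3*z**3 - 9)/3.


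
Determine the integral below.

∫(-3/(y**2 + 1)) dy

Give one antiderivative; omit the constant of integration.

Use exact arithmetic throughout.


Answer: -3*atan(y).


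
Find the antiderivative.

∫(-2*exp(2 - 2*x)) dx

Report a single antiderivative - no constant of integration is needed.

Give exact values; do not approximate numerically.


Answer: exp(2 - 2*x).


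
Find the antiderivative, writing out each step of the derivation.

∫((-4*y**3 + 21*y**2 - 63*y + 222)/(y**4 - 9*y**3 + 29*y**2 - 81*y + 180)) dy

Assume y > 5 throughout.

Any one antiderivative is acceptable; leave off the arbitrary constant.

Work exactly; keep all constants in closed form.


Step 1. Decompose ∫((-4*y**3 + 21*y**2 - 63*y + 222)/(y**4 - 9*y**3 + 29*y**2 - 81*y + 180)) dy by partial fractions, (-4*y**3 + 21*y**2 - 63*y + 222)/(y**4 - 9*y**3 + 29*y**2 - 81*y + 180) = 3/(y**2 + 9) - 2/(y - 4) - 2/(y - 5): now ∫(-2/(y - 5)) dy + ∫(-2/(y - 4)) dy + ∫(3/(y**2 + 9)) dy.
Step 2. Evaluate the standard form [assuming y > 5]: now -2*log(y - 5) + ∫(-2/(y - 4)) dy + ∫(3/(y**2 + 9)) dy.
Step 3. Evaluate the standard form [assuming y > 4]: now -2*log(y - 5) - 2*log(y - 4) + ∫(3/(y**2 + 9)) dy.
Step 4. Evaluate the standard form: now -2*log(y - 5) - 2*log(y - 4) + atan(y/3).
Answer: -2*log(y - 5) - 2*log(y - 4) + atan(y/3).


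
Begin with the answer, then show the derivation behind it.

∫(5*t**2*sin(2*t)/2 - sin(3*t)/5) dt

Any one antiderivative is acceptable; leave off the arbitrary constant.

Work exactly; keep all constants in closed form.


The answer is -5*t**2*cos(2*t)/4 + 5*t*sin(2*t)/4 + 5*cos(2*t)/8 + cos(3*t)/15.
Step 1. Rewrite: now ∫(5*t**2*sin(2*t)/2) dt + ∫(-sin(3*t)/5) dt.
Step 2. Integrate ∫(5*t**2*sin(2*t)/2) dt by parts with u = t**2, dv = (5*sin(2*t)/2) dt, so v = -5*cos(2*t)/4: now -5*t**2*cos(2*t)/4 + ∫(5*t*cos(2*t)/2) dt + ∫(-sin(3*t)/5) dt.
Step 3. Integrate ∫(5*t*cos(2*t)/2) dt by parts with u = t, dv = (5*cos(2*t)/2) dt, so v = 5*sin(2*t)/4: now -5*t**2*cos(2*t)/4 + 5*t*sin(2*t)/4 + ∫(-5*sin(2*t)/4) dt + ∫(-sin(3*t)/5) dt.
Step 4. Evaluate the standard form: now -5*t**2*cos(2*t)/4 + 5*t*sin(2*t)/4 + 5*cos(2*t)/8 + ∫(-sin(3*t)/5) dt.
Step 5. Evaluate the standard form: now -5*t**2*cos(2*t)/4 + 5*t*sin(2*t)/4 + 5*cos(2*t)/8 + cos(3*t)/15.
Answer: -5*t**2*cos(2*t)/4 + 5*t*sin(2*t)/4 + 5*cos(2*t)/8 + cos(3*t)/15.


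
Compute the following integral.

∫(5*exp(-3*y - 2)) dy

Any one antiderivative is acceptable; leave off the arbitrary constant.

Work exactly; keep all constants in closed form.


Answer: -5*exp(-3*y - 2)/3.


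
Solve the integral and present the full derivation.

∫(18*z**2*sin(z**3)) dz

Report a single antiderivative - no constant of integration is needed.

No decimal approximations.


Step 1. Substitute u = z**3, turning ∫(18*z**2*sin(z**3)) dz into ∫(6*sin(u)) du: now ∫(6*sin(u)) du.
Step 2. Evaluate the standard form: now -6*cos(u).
Step 3. Substitute back u = z**3: now -6*cos(z**3).
Answer: -6*cos(z**3).


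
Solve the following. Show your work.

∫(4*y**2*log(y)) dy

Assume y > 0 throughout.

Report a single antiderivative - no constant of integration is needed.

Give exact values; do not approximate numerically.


Step 1. Integrate ∫(4*y**2*log(y)) dy by parts with u = log(y), dv = (4*y**2) dy, so v = 4*y**3/3 [assuming y > 0]: now 4*y**3*log(y)/3 + ∫(-4*y**2/3) dy.
Step 2. Evaluate the standard form: now 4*y**3*log(y)/3 - 4*y**3/9.
Answer: 4*y**3*log(y)/3 - 4*y**3/9.


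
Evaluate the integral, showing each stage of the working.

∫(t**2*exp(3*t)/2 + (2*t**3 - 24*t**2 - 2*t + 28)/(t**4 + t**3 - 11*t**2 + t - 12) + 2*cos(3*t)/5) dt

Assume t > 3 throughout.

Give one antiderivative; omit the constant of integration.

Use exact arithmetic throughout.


Step 1. Rewrite: now ∫(t**2*exp(3*t)/2) dt + ∫((2*t**3 - 24*t**2 - 2*t + 28)/(t**4 + t**3 - 11*t**2 + t - 12)) dt + ∫(2*cos(3*t)/5) dt.
Step 2. Integrate ∫(t**2*exp(3*t)/2) dt by parts with u = t**2, dv = (exp(3*t)/2) dt, so v = exp(3*t)/6: now t**2*exp(3*t)/6 + ∫(-t*exp(3*t)/3) dt + ∫((2*t**3 - 24*t**2 - 2*t + 28)/(t**4 + t**3 - 11*t**2 + t - 12)) dt + ∫(2*cos(3*t)/5) dt.
Step 3. Integrate ∫(-t*exp(3*t)/3) dt by parts with u = t, dv = (-exp(3*t)/3) dt, so v = -exp(3*t)/9: now t**2*exp(3*t)/6 - t*exp(3*t)/9 + ∫((2*t**3 - 24*t**2 - 2*t + 28)/(t**4 + t**3 - 11*t**2 + t - 12)) dt + ∫(exp(3*t)/9) dt + ∫(2*cos(3*t)/5) dt.
Step 4. Evaluate the standard form: now t**2*exp(3*t)/6 - t*exp(3*t)/9 + exp(3*t)/27 + ∫((2*t**3 - 24*t**2 - 2*t + 28)/(t**4 + t**3 - 11*t**2 + t - 12)) dt + ∫(2*cos(3*t)/5) dt.
Step 5. Decompose ∫((2*t**3 - 24*t**2 - 2*t + 28)/(t**4 + t**3 - 11*t**2 + t - 12)) dt by partial fractions, (2*t**3 - 24*t**2 - 2*t + 28)/(t**4 + t**3 - 11*t**2 + t - 12) = -4/(t**2 + 1) + 4/(t + 4) - 2/(t - 3): now t**2*exp(3*t)/6 - t*exp(3*t)/9 + exp(3*t)/27 + ∫(-2/(t - 3)) dt + ∫(4/(t + 4)) dt + ∫(-4/(t**2 + 1)) dt + ∫(2*cos(3*t)/5) dt.
Step 6. Evaluate the standard form [assuming t > -4]: now t**2*exp(3*t)/6 - t*exp(3*t)/9 + exp(3*t)/27 + 4*log(t + 4) + ∫(-2/(t - 3)) dt + ∫(-4/(t**2 + 1)) dt + ∫(2*cos(3*t)/5) dt.
Step 7. Evaluate the standard form [assuming t > 3]: now t**2*exp(3*t)/6 - t*exp(3*t)/9 + exp(3*t)/27 - 2*log(t - 3) + 4*log(t + 4) + ∫(-4/(t**2 + 1)) dt + ∫(2*cos(3*t)/5) dt.
Step 8. Evaluate the standard form: now t**2*exp(3*t)/6 - t*exp(3*t)/9 + exp(3*t)/27 - 2*log(t - 3) + 4*log(t + 4) - 4*atan(t) + ∫(2*cos(3*t)/5) dt.
Step 9. Evaluate the standard form: now t**2*exp(3*t)/6 - t*exp(3*t)/9 + exp(3*t)/27 - 2*log(t - 3) + 4*log(t + 4) + 2*sin(3*t)/15 - 4*atan(t).
Answer: t**2*exp(3*t)/6 - t*exp(3*t)/9 + exp(3*t)/27 - 2*log(t - 3) + 4*log(t + 4) + 2*sin(3*t)/15 - 4*atan(t).


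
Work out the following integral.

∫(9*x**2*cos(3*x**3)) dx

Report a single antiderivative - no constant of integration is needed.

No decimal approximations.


Answer: sin(3*x**3).


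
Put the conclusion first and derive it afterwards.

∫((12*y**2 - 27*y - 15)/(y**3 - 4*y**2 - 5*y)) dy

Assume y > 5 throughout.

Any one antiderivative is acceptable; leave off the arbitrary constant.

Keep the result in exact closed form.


The answer is 3*log(y) + 5*log(y - 5) + 4*log(y + 1).
Step 1. Decompose ∫((12*y**2 - 27*y - 15)/(y**3 - 4*y**2 - 5*y)) dy by partial fractions, (12*y**2 - 27*y - 15)/(y**3 - 4*y**2 - 5*y) = 4/(y + 1) + 5/(y - 5) + 3/y: now ∫(3/y) dy + ∫(5/(y - 5)) dy + ∫(4/(y + 1)) dy.
Step 2. Evaluate the standard form [assuming y > 0]: now 3*log(y) + ∫(5/(y - 5)) dy + ∫(4/(y + 1)) dy.
Step 3. Evaluate the standard form [assuming y > -1]: now 3*log(y) + 4*log(y + 1) + ∫(5/(y - 5)) dy.
Step 4. Evaluate the standard form [assuming y > 5]: now 3*log(y) + 5*log(y - 5) + 4*log(y + 1).
Answer: 3*log(y) + 5*log(y - 5) + 4*log(y + 1).


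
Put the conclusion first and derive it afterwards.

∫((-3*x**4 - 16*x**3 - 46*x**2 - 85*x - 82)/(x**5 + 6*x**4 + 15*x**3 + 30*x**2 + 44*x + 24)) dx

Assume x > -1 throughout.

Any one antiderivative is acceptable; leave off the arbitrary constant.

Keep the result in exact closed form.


The answer is -3*log(x + 1) + 2*log(x + 2) - 2*log(x + 3) - 3*atan(x/2)/2.
Step 1. Decompose ∫((-3*x**4 - 16*x**3 - 46*x**2 - 85*x - 82)/(x**5 + 6*x**4 + 15*x**3 + 30*x**2 + 44*x + 24)) dx by partial fractions, (-3*x**4 - 16*x**3 - 46*x**2 - 85*x - 82)/(x**5 + 6*x**4 + 15*x**3 + 30*x**2 + 44*x + 24) = -3/(x**2 + 4) - 2/(x + 3) + 2/(x + 2) - 3/(x + 1): now ∫(-3/(x + 1)) dx + ∫(2/(x + 2)) dx + ∫(-2/(x + 3)) dx + ∫(-3/(x**2 + 4)) dx.
Step 2. Evaluate the standard form [assuming x > -1]: now -3*log(x + 1) + ∫(2/(x + 2)) dx + ∫(-2/(x + 3)) dx + ∫(-3/(x**2 + 4)) dx.
Step 3. Evaluate the standard form [assuming x > -2]: now -3*log(x + 1) + 2*log(x + 2) + ∫(-2/(x + 3)) dx + ∫(-3/(x**2 + 4)) dx.
Step 4. Evaluate the standard form [assuming x > -3]: now -3*log(x + 1) + 2*log(x + 2) - 2*log(x + 3) + ∫(-3/(x**2 + 4)) dx.
Step 5. Evaluate the standard form: now -3*log(x + 1) + 2*log(x + 2) - 2*log(x + 3) - 3*atan(x/2)/2.
Answer: -3*log(x + 1) + 2*log(x + 2) - 2*log(x + 3) - 3*atan(x/2)/2.


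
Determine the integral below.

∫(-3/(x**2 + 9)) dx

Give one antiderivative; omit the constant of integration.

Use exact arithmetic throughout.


Answer: -atan(x/3).


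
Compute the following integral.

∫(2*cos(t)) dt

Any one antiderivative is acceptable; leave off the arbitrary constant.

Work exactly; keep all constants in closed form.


Answer: 2*sin(t).


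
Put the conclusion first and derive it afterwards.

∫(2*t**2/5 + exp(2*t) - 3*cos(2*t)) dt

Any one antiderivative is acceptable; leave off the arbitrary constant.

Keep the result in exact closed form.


The answer is 2*t**3/15 + exp(2*t)/2 - 3*sin(2*t)/2.
Step 1. Rewrite: now ∫(2*t**2/5) dt + ∫(exp(2*t)) dt + ∫(-3*cos(2*t)) dt.
Step 2. Evaluate the standard form: now -3*sin(2*t)/2 + ∫(2*t**2/5) dt + ∫(exp(2*t)) dt.
Step 3. Evaluate the standard form: now 2*t**3/15 - 3*sin(2*t)/2 + ∫(exp(2*t)) dt.
Step 4. Evaluate the standard form: now 2*t**3/15 + exp(2*t)/2 - 3*sin(2*t)/2.
Answer: 2*t**3/15 + exp(2*t)/2 - 3*sin(2*t)/2.


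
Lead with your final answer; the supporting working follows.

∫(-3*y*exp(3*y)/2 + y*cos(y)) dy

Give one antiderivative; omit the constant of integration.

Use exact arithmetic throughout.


The answer is -y*exp(3*y)/2 + y*sin(y) + exp(3*y)/6 + cos(y).
Step 1. Rewrite: now ∫(-3*y*exp(3*y)/2) dy + ∫(y*cos(y)) dy.
Step 2. Integrate ∫(y*cos(y)) dy by parts with u = y, dv = (cos(y)) dy, so v = sin(y): now y*sin(y) + ∫(-3*y*exp(3*y)/2) dy + ∫(-sin(y)) dy.
Step 3. Evaluate the standard form: now y*sin(y) + cos(y) + ∫(-3*y*exp(3*y)/2) dy.
Step 4. Integrate ∫(-3*y*exp(3*y)/2) dy by parts with u = y, dv = (-3*exp(3*y)/2) dy, so v = -exp(3*y)/2: now -y*exp(3*y)/2 + y*sin(y) + cos(y) + ∫(exp(3*y)/2) dy.
Step 5. Evaluate the standard form: now -y*exp(3*y)/2 + y*sin(y) + exp(3*y)/6 + cos(y).
Answer: -y*exp(3*y)/2 + y*sin(y) + exp(3*y)/6 + cos(y).


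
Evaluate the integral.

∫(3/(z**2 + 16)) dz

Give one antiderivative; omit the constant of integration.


Answer: 3*atan(z/4)/4.


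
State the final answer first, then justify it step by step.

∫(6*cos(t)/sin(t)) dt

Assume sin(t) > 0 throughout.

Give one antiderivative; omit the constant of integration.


The answer is 6*log(sin(t)).
Step 1. Substitute u = sin(t), turning ∫(6*cos(t)/sin(t)) dt into ∫(6/u) du: now ∫(6/u) du.
Step 2. Evaluate the standard form [assuming u > 0]: now 6*log(u).
Step 3. Substitute back u = sin(t): now 6*log(sin(t)).
Answer: 6*log(sin(t)).


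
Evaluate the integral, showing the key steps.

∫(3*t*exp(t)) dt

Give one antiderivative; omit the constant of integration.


Step 1. Integrate ∫(3*t*exp(t)) dt by parts with u = t, dv = (3*exp(t)) dt, so v = 3*exp(t): now 3*t*exp(t) + ∫(-3*exp(t)) dt.
Step 2. Evaluate the standard form: now 3*t*exp(t) - 3*exp(t).
Answer: 3*t*exp(t) - 3*exp(t).


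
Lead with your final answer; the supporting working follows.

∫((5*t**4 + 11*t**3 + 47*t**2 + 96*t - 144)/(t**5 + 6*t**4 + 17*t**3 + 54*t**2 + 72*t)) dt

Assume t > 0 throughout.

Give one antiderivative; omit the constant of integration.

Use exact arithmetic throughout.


The answer is -2*log(t) + 3*log(t + 2) + 4*log(t + 4) + atan(t/3).
Step 1. Decompose ∫((5*t**4 + 11*t**3 + 47*t**2 + 96*t - 144)/(t**5 + 6*t**4 + 17*t**3 + 54*t**2 + 72*t)) dt by partial fractions, (5*t**4 + 11*t**3 + 47*t**2 + 96*t - 144)/(t**5 + 6*t**4 + 17*t**3 + 54*t**2 + 72*t) = 3/(t**2 + 9) + 4/(t + 4) + 3/(t + 2) - 2/t: now ∫(-2/t) dt + ∫(3/(t + 2)) dt + ∫(4/(t + 4)) dt + ∫(3/(t**2 + 9)) dt.
Step 2. Evaluate the standard form [assuming t > -4]: now 4*log(t + 4) + ∫(-2/t) dt + ∫(3/(t + 2)) dt + ∫(3/(t**2 + 9)) dt.
Step 3. Evaluate the standard form [assuming t > 0]: now -2*log(t) + 4*log(t + 4) + ∫(3/(t + 2)) dt + ∫(3/(t**2 + 9)) dt.
Step 4. Evaluate the standard form [assuming t > -2]: now -2*log(t) + 3*log(t + 2) + 4*log(t + 4) + ∫(3/(t**2 + 9)) dt.
Step 5. Evaluate the standard form: now -2*log(t) + 3*log(t + 2) + 4*log(t + 4) + atan(t/3).
Answer: -2*log(t) + 3*log(t + 2) + 4*log(t + 4) + atan(t/3).


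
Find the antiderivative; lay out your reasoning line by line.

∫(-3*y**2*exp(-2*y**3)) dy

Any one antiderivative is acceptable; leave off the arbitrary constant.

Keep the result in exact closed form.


Step 1. Substitute u = y**3, turning ∫(-3*y**2*exp(-2*y**3)) dy into ∫(-exp(-2*u)) du: now ∫(-exp(-2*u)) du.
Step 2. Evaluate the standard form: now exp(-2*u)/2.
Step 3. Substitute back u = y**3: now exp(-2*y**3)/2.
Answer: exp(-2*y**3)/2.


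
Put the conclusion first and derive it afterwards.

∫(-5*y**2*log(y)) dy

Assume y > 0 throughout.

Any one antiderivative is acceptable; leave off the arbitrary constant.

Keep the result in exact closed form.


The answer is -5*y**3*log(y)/3 + 5*y**3/9.
Step 1. Integrate ∫(-5*y**2*log(y)) dy by parts with u = log(y), dv = (-5*y**2) dy, so v = -5*y**3/3 [assuming y > 0]: now -5*y**3*log(y)/3 + ∫(5*y**2/3) dy.
Step 2. Evaluate the standard form: now -5*y**3*log(y)/3 + 5*y**3/9.
Answer: -5*y**3*log(y)/3 + 5*y**3/9.


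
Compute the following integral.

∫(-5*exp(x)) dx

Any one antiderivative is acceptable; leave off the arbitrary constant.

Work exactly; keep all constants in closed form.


Answer: -5*exp(x).


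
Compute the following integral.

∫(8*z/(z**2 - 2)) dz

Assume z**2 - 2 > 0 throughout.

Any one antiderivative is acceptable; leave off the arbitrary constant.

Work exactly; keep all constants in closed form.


Answer: 4*log(z**2 - 2).


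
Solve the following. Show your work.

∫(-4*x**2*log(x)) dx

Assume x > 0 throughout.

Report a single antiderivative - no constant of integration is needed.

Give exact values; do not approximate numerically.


Step 1. Integrate ∫(-4*x**2*log(x)) dx by parts with u = log(x), dv = (-4*x**2) dx, so v = -4*x**3/3 [assuming x > 0]: now -4*x**3*log(x)/3 + ∫(4*x**2/3) dx.
Step 2. Evaluate the standard form: now -4*x**3*log(x)/3 + 4*x**3/9.
Answer: -4*x**3*log(x)/3 + 4*x**3/9.


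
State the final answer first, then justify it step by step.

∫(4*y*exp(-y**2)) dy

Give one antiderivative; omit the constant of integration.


The answer is -2*exp(-y**2).
Step 1. Substitute u = y**2, turning ∫(4*y*exp(-y**2)) dy into ∫(2*exp(-u)) du: now ∫(2*exp(-u)) du.
Step 2. Evaluate the standard form: now -2*exp(-u).
Step 3. Substitute back u = y**2: now -2*exp(-y**2).
Answer: -2*exp(-y**2).


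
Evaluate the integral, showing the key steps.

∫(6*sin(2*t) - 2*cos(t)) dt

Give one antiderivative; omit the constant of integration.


Step 1. Rewrite: now ∫(6*sin(2*t)) dt + ∫(-2*cos(t)) dt.
Step 2. Evaluate the standard form: now -2*sin(t) + ∫(6*sin(2*t)) dt.
Step 3. Evaluate the standard form: now -2*sin(t) - 3*cos(2*t).
Answer: -2*sin(t) - 3*cos(2*t).


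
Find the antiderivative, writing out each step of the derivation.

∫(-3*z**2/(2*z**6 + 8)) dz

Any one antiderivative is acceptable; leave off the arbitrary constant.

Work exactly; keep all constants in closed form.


Step 1. Substitute u = z**3, turning ∫(-3*z**2/(2*z**6 + 8)) dz into ∫(-1/(2*(u**2 + 4))) du: now ∫(-1/(2*(u**2 + 4))) du.
Step 2. Evaluate the standard form: now -atan(u/2)/4.
Step 3. Substitute back u = z**3: now -atan(z**3/2)/4.
Answer: -atan(z**3/2)/4.


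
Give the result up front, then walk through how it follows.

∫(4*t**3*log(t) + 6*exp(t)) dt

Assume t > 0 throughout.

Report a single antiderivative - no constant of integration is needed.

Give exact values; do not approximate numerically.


The answer is t**4*log(t) - t**4/4 + 6*exp(t).
Step 1. Rewrite: now ∫(4*t**3*log(t)) dt + ∫(6*exp(t)) dt.
Step 2. Integrate ∫(4*t**3*log(t)) dt by parts with u = log(t), dv = (4*t**3) dt, so v = t**4 [assuming t > 0]: now t**4*log(t) + ∫(-t**3) dt + ∫(6*exp(t)) dt.
Step 3. Evaluate the standard form: now t**4*log(t) - t**4/4 + ∫(6*exp(t)) dt.
Step 4. Evaluate the standard form: now t**4*log(t) - t**4/4 + 6*exp(t).
Answer: t**4*log(t) - t**4/4 + 6*exp(t).


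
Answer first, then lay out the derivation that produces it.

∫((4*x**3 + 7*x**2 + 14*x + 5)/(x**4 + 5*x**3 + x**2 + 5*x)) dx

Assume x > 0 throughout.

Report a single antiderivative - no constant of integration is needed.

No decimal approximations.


The answer is log(x) + 3*log(x + 5) + 2*atan(x).
Step 1. Decompose ∫((4*x**3 + 7*x**2 + 14*x + 5)/(x**4 + 5*x**3 + x**2 + 5*x)) dx by partial fractions, (4*x**3 + 7*x**2 + 14*x + 5)/(x**4 + 5*x**3 + x**2 + 5*x) = 2/(x**2 + 1) + 3/(x + 5) + 1/x: now ∫(1/x) dx + ∫(3/(x + 5)) dx + ∫(2/(x**2 + 1)) dx.
Step 2. Evaluate the standard form [assuming x > -5]: now 3*log(x + 5) + ∫(1/x) dx + ∫(2/(x**2 + 1)) dx.
Step 3. Evaluate the standard form [assuming x > 0]: now log(x) + 3*log(x + 5) + ∫(2/(x**2 + 1)) dx.
Step 4. Evaluate the standard form: now log(x) + 3*log(x + 5) + 2*atan(x).
Answer: log(x) + 3*log(x + 5) + 2*atan(x).


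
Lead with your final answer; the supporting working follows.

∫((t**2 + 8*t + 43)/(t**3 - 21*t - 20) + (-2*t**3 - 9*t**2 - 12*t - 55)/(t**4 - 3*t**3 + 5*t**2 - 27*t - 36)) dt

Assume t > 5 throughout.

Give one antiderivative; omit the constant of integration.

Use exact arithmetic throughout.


The answer is 2*log(t - 5) - 3*log(t - 4) - log(t + 1) + log(t + 4) - 2*atan(t/3)/3.
Step 1. Rewrite: now ∫((t**2 + 8*t + 43)/(t**3 - 21*t - 20)) dt + ∫((-2*t**3 - 9*t**2 - 12*t - 55)/(t**4 - 3*t**3 + 5*t**2 - 27*t - 36)) dt.
Step 2. Decompose ∫((-2*t**3 - 9*t**2 - 12*t - 55)/(t**4 - 3*t**3 + 5*t**2 - 27*t - 36)) dt by partial fractions, (-2*t**3 - 9*t**2 - 12*t - 55)/(t**4 - 3*t**3 + 5*t**2 - 27*t - 36) = -2/(t**2 + 9) + 1/(t + 1) - 3/(t - 4): now ∫((t**2 + 8*t + 43)/(t**3 - 21*t - 20)) dt + ∫(-3/(t - 4)) dt + ∫(1/(t + 1)) dt + ∫(-2/(t**2 + 9)) dt.
Step 3. Evaluate the standard form [assuming t > -1]: now log(t + 1) + ∫((t**2 + 8*t + 43)/(t**3 - 21*t - 20)) dt + ∫(-3/(t - 4)) dt + ∫(-2/(t**2 + 9)) dt.
Step 4. Evaluate the standard form [assuming t > 4]: now -3*log(t - 4) + log(t + 1) + ∫((t**2 + 8*t + 43)/(t**3 - 21*t - 20)) dt + ∫(-2/(t**2 + 9)) dt.
Step 5. Evaluate the standard form: now -3*log(t - 4) + log(t + 1) - 2*atan(t/3)/3 + ∫((t**2 + 8*t + 43)/(t**3 - 21*t - 20)) dt.
Step 6. Decompose ∫((t**2 + 8*t + 43)/(t**3 - 21*t - 20)) dt by partial fractions, (t**2 + 8*t + 43)/(t**3 - 21*t - 20) = 1/(t + 4) - 2/(t + 1) + 2/(t - 5): now -3*log(t - 4) + log(t + 1) - 2*atan(t/3)/3 + ∫(2/(t - 5)) dt + ∫(-2/(t + 1)) dt + ∫(1/(t + 4)) dt.
Step 7. Evaluate the standard form [assuming t > -1]: now -3*log(t - 4) - log(t + 1) - 2*atan(t/3)/3 + ∫(2/(t - 5)) dt + ∫(1/(t + 4)) dt.
Step 8. Evaluate the standard form [assuming t > -4]: now -3*log(t - 4) - log(t + 1) + log(t + 4) - 2*atan(t/3)/3 + ∫(2/(t - 5)) dt.
Step 9. Evaluate the standard form [assuming t > 5]: now 2*log(t - 5) - 3*log(t - 4) - log(t + 1) + log(t + 4) - 2*atan(t/3)/3.
Answer: 2*log(t - 5) - 3*log(t - 4) - log(t + 1) + log(t + 4) - 2*atan(t/3)/3.


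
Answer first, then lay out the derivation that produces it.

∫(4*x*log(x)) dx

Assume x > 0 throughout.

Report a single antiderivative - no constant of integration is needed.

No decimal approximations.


The answer is 2*x**2*log(x) - x**2.
Step 1. Integrate ∫(4*x*log(x)) dx by parts with u = log(x), dv = (4*x) dx, so v = 2*x**2 [assuming x > 0]: now 2*x**2*log(x) + ∫(-2*x) dx.
Step 2. Evaluate the standard form: now 2*x**2*log(x) - x**2.
Answer: 2*x**2*log(x) - x**2.


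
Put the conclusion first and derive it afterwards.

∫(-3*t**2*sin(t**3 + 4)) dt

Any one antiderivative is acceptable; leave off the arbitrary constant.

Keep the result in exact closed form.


The answer is cos(t**3 + 4).
Step 1. Substitute u = t**3 + 4, turning ∫(-3*t**2*sin(t**3 + 4)) dt into ∫(-sin(u)) du: now ∫(-sin(u)) du.
Step 2. Evaluate the standard form: now cos(u).
Step 3. Substitute back u = t**3 + 4: now cos(t**3 + 4).
Answer: cos(t**3 + 4).


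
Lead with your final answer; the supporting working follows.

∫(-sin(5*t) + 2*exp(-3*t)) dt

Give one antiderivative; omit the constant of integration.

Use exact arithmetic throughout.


The answer is cos(5*t)/5 - 2*exp(-3*t)/3.
Step 1. Rewrite: now ∫(2*exp(-3*t)) dt + ∫(-sin(5*t)) dt.
Step 2. Evaluate the standard form: now ∫(-sin(5*t)) dt - 2*exp(-3*t)/3.
Step 3. Evaluate the standard form: now cos(5*t)/5 - 2*exp(-3*t)/3.
Answer: cos(5*t)/5 - 2*exp(-3*t)/3.


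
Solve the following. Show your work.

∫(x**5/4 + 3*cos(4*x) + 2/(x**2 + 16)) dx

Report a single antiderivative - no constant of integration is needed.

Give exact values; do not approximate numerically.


Step 1. Rewrite: now ∫(x**5/4) dx + ∫(2/(x**2 + 16)) dx + ∫(3*cos(4*x)) dx.
Step 2. Evaluate the standard form: now atan(x/4)/2 + ∫(x**5/4) dx + ∫(3*cos(4*x)) dx.
Step 3. Evaluate the standard form: now 3*sin(4*x)/4 + atan(x/4)/2 + ∫(x**5/4) dx.
Step 4. Evaluate the standard form: now x**6/24 + 3*sin(4*x)/4 + atan(x/4)/2.
Answer: x**6/24 + 3*sin(4*x)/4 + atan(x/4)/2.


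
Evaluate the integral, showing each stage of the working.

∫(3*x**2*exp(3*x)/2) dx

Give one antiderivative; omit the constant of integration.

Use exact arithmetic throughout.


Step 1. Integrate ∫(3*x**2*exp(3*x)/2) dx by parts with u = x**2, dv = (3*exp(3*x)/2) dx, so v = exp(3*x)/2: now x**2*exp(3*x)/2 + ∫(-x*exp(3*x)) dx.
Step 2. Integrate ∫(-x*exp(3*x)) dx by parts with u = x, dv = (-exp(3*x)) dx, so v = -exp(3*x)/3: now x**2*exp(3*x)/2 - x*exp(3*x)/3 + ∫(exp(3*x)/3) dx.
Step 3. Evaluate the standard form: now x**2*exp(3*x)/2 - x*exp(3*x)/3 + exp(3*x)/9.
Answer: x**2*exp(3*x)/2 - x*exp(3*x)/3 + exp(3*x)/9.


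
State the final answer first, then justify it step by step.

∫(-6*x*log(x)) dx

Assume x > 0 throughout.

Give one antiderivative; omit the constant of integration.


The answer is -3*x**2*log(x) + 3*x**2/2.
Step 1. Integrate ∫(-6*x*log(x)) dx by parts with u = log(x), dv = (-6*x) dx, so v = -3*x**2 [assuming x > 0]: now -3*x**2*log(x) + ∫(3*x) dx.
Step 2. Evaluate the standard form: now -3*x**2*log(x) + 3*x**2/2.
Answer: -3*x**2*log(x) + 3*x**2/2.


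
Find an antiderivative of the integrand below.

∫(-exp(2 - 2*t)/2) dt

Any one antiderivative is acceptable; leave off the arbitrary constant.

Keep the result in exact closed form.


Answer: exp(2 - 2*t)/4.


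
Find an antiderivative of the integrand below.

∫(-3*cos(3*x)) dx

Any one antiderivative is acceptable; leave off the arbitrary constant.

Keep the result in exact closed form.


Answer: -sin(3*x).


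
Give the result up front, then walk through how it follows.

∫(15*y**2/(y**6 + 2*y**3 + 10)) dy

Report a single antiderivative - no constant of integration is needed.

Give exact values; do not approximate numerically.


The answer is 5*atan(y**3/3 + 1/3)/3.
Step 1. Substitute u = y**3 + 1, turning ∫(15*y**2/(y**6 + 2*y**3 + 10)) dy into ∫(5/(u**2 + 9)) du: now ∫(5/(u**2 + 9)) du.
Step 2. Evaluate the standard form: now 5*atan(u/3)/3.
Step 3. Substitute back u = y**3 + 1: now 5*atan(y**3/3 + 1/3)/3.
Answer: 5*atan(y**3/3 + 1/3)/3.


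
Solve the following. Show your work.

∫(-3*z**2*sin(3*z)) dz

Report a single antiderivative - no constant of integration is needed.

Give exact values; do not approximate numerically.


Step 1. Integrate ∫(-3*z**2*sin(3*z)) dz by parts with u = z**2, dv = (-3*sin(3*z)) dz, so v = cos(3*z): now z**2*cos(3*z) + ∫(-2*z*cos(3*z)) dz.
Step 2. Integrate ∫(-2*z*cos(3*z)) dz by parts with u = z, dv = (-2*cos(3*z)) dz, so v = -2*sin(3*z)/3: now z**2*cos(3*z) - 2*z*sin(3*z)/3 + ∫(2*sin(3*z)/3) dz.
Step 3. Evaluate the standard form: now z**2*cos(3*z) - 2*z*sin(3*z)/3 - 2*cos(3*z)/9.
Answer: z**2*cos(3*z) - 2*z*sin(3*z)/3 - 2*cos(3*z)/9.


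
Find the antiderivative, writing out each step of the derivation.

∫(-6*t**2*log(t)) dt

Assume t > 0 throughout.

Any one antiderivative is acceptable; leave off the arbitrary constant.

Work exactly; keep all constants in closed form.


Step 1. Integrate ∫(-6*t**2*log(t)) dt by parts with u = log(t), dv = (-6*t**2) dt, so v = -2*t**3 [assuming t > 0]: now -2*t**3*log(t) + ∫(2*t**2) dt.
Step 2. Evaluate the standard form: now -2*t**3*log(t) + 2*t**3/3.
Answer: -2*t**3*log(t) + 2*t**3/3.


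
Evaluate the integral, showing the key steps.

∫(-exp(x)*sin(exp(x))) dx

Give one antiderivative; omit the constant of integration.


Step 1. Substitute u = exp(x), turning ∫(-exp(x)*sin(exp(x))) dx into ∫(-sin(u)) du: now ∫(-sin(u)) du.
Step 2. Evaluate the standard form: now cos(u).
Step 3. Substitute back u = exp(x): now cos(exp(x)).
Answer: cos(exp(x)).


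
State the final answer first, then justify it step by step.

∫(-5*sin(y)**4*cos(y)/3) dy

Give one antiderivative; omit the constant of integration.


The answer is -sin(y)**5/3.
Step 1. Substitute u = sin(y), turning ∫(-5*sin(y)**4*cos(y)/3) dy into ∫(-5*u**4/3) du: now ∫(-5*u**4/3) du.
Step 2. Evaluate the standard form: now -u**5/3.
Step 3. Substitute back u = sin(y): now -sin(y)**5/3.
Answer: -sin(y)**5/3.


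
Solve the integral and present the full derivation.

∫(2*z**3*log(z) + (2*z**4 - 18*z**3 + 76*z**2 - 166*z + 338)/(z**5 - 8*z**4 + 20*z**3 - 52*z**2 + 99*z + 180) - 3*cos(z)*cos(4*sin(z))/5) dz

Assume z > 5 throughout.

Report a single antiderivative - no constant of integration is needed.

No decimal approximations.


Step 1. Rewrite: now ∫(2*z**3*log(z)) dz + ∫((2*z**4 - 18*z**3 + 76*z**2 - 166*z + 338)/(z**5 - 8*z**4 + 20*z**3 - 52*z**2 + 99*z + 180)) dz + ∫(-3*cos(z)*cos(4*sin(z))/5) dz.
Step 2. Integrate ∫(2*z**3*log(z)) dz by parts with u = log(z), dv = (2*z**3) dz, so v = z**4/2 [assuming z > 0]: now z**4*log(z)/2 + ∫(-z**3/2) dz + ∫((2*z**4 - 18*z**3 + 76*z**2 - 166*z + 338)/(z**5 - 8*z**4 + 20*z**3 - 52*z**2 + 99*z + 180)) dz + ∫(-3*cos(z)*cos(4*sin(z))/5) dz.
Step 3. Evaluate the standard form: now z**4*log(z)/2 - z**4/8 + ∫((2*z**4 - 18*z**3 + 76*z**2 - 166*z + 338)/(z**5 - 8*z**4 + 20*z**3 - 52*z**2 + 99*z + 180)) dz + ∫(-3*cos(z)*cos(4*sin(z))/5) dz.
Step 4. Decompose ∫((2*z**4 - 18*z**3 + 76*z**2 - 166*z + 338)/(z**5 - 8*z**4 + 20*z**3 - 52*z**2 + 99*z + 180)) dz by partial fractions, (2*z**4 - 18*z**3 + 76*z**2 - 166*z + 338)/(z**5 - 8*z**4 + 20*z**3 - 52*z**2 + 99*z + 180) = -2/(z**2 + 9) + 2/(z + 1) - 2/(z - 4) + 2/(z - 5): now z**4*log(z)/2 - z**4/8 + ∫(-3*cos(z)*cos(4*sin(z))/5) dz + ∫(2/(z - 5)) dz + ∫(-2/(z - 4)) dz + ∫(2/(z + 1)) dz + ∫(-2/(z**2 + 9)) dz.
Step 5. Evaluate the standard form [assuming z > 5]: now z**4*log(z)/2 - z**4/8 + 2*log(z - 5) + ∫(-3*cos(z)*cos(4*sin(z))/5) dz + ∫(-2/(z - 4)) dz + ∫(2/(z + 1)) dz + ∫(-2/(z**2 + 9)) dz.
Step 6. Evaluate the standard form [assuming z > -1]: now z**4*log(z)/2 - z**4/8 + 2*log(z - 5) + 2*log(z + 1) + ∫(-3*cos(z)*cos(4*sin(z))/5) dz + ∫(-2/(z - 4)) dz + ∫(-2/(z**2 + 9)) dz.
Step 7. Evaluate the standard form [assuming z > 4]: now z**4*log(z)/2 - z**4/8 + 2*log(z - 5) - 2*log(z - 4) + 2*log(z + 1) + ∫(-3*cos(z)*cos(4*sin(z))/5) dz + ∫(-2/(z**2 + 9)) dz.
Step 8. Evaluate the standard form: now z**4*log(z)/2 - z**4/8 + 2*log(z - 5) - 2*log(z - 4) + 2*log(z + 1) - 2*atan(z/3)/3 + ∫(-3*cos(z)*cos(4*sin(z))/5) dz.
Step 9. Substitute u = sin(z), turning ∫(-3*cos(z)*cos(4*sin(z))/5) dz into ∫(-3*cos(4*u)/5) du: now z**4*log(z)/2 - z**4/8 + 2*log(z - 5) - 2*log(z - 4) + 2*log(z + 1) - 2*atan(z/3)/3 + ∫(-3*cos(4*u)/5) du.
Step 10. Evaluate the standard form: now z**4*log(z)/2 - z**4/8 + 2*log(z - 5) - 2*log(z - 4) + 2*log(z + 1) - 3*sin(4*u)/20 - 2*atan(z/3)/3.
Step 11. Substitute back u = sin(z): now z**4*log(z)/2 - z**4/8 + 2*log(z - 5) - 2*log(z - 4) + 2*log(z + 1) - 3*sin(4*sin(z))/20 - 2*atan(z/3)/3.
Answer: z**4*log(z)/2 - z**4/8 + 2*log(z - 5) - 2*log(z - 4) + 2*log(z + 1) - 3*sin(4*sin(z))/20 - 2*atan(z/3)/3.


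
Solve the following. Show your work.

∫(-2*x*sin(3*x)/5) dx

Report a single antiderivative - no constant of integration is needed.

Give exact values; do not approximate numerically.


Step 1. Integrate ∫(-2*x*sin(3*x)/5) dx by parts with u = x, dv = (-2*sin(3*x)/5) dx, so v = 2*cos(3*x)/15: now 2*x*cos(3*x)/15 + ∫(-2*cos(3*x)/15) dx.
Step 2. Evaluate the standard form: now 2*x*cos(3*x)/15 - 2*sin(3*x)/45.
Answer: 2*x*cos(3*x)/15 - 2*sin(3*x)/45.


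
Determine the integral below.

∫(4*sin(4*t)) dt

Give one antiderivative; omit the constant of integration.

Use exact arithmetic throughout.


Answer: -cos(4*t).


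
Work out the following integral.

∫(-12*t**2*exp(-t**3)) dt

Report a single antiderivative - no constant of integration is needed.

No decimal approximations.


Answer: 4*exp(-t**3).


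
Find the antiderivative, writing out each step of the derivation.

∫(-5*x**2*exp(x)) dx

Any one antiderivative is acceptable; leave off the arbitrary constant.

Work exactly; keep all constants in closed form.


Step 1. Integrate ∫(-5*x**2*exp(x)) dx by parts with u = x**2, dv = (-5*exp(x)) dx, so v = -5*exp(x): now -5*x**2*exp(x) + ∫(10*x*exp(x)) dx.
Step 2. Integrate ∫(10*x*exp(x)) dx by parts with u = x, dv = (10*exp(x)) dx, so v = 10*exp(x): now -5*x**2*exp(x) + 10*x*exp(x) + ∫(-10*exp(x)) dx.
Step 3. Evaluate the standard form: now -5*x**2*exp(x) + 10*x*exp(x) - 10*exp(x).
Answer: -5*x**2*exp(x) + 10*x*exp(x) - 10*exp(x).


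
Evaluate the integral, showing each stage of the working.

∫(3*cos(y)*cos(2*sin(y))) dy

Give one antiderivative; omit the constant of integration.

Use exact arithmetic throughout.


Step 1. Substitute u = sin(y), turning ∫(3*cos(y)*cos(2*sin(y))) dy into ∫(3*cos(2*u)) du: now ∫(3*cos(2*u)) du.
Step 2. Evaluate the standard form: now 3*sin(2*u)/2.
Step 3. Substitute back u = sin(y): now 3*sin(2*sin(y))/2.
Answer: 3*sin(2*sin(y))/2.


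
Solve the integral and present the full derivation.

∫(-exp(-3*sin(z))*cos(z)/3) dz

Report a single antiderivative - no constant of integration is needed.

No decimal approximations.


Step 1. Substitute u = sin(z), turning ∫(-exp(-3*sin(z))*cos(z)/3) dz into ∫(-exp(-3*u)/3) du: now ∫(-exp(-3*u)/3) du.
Step 2. Evaluate the standard form: now exp(-3*u)/9.
Step 3. Substitute back u = sin(z): now exp(-3*sin(z))/9.
Answer: exp(-3*sin(z))/9.


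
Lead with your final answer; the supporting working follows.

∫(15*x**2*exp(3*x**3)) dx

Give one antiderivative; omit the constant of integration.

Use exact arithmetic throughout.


The answer is 5*exp(3*x**3)/3.
Step 1. Substitute u = x**3, turning ∫(15*x**2*exp(3*x**3)) dx into ∫(5*exp(3*u)) du: now ∫(5*exp(3*u)) du.
Step 2. Evaluate the standard form: now 5*exp(3*u)/3.
Step 3. Substitute back u = x**3: now 5*exp(3*x**3)/3.
Answer: 5*exp(3*x**3)/3.
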